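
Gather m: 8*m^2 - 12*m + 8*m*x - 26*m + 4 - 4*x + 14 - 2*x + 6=8*m^2 + m*(8*x - 38) - 6*x + 24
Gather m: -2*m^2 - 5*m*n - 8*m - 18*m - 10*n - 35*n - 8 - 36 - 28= -2*m^2 + m*(-5*n - 26) - 45*n - 72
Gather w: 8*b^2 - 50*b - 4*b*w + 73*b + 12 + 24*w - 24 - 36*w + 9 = 8*b^2 + 23*b + w*(-4*b - 12) - 3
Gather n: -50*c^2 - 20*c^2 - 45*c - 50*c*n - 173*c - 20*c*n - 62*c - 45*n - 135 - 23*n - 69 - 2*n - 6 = -70*c^2 - 280*c + n*(-70*c - 70) - 210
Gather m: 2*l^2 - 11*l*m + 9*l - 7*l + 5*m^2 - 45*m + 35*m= 2*l^2 + 2*l + 5*m^2 + m*(-11*l - 10)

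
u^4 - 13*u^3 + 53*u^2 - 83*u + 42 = (u - 7)*(u - 3)*(u - 2)*(u - 1)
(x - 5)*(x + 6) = x^2 + x - 30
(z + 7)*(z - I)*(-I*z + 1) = -I*z^3 - 7*I*z^2 - I*z - 7*I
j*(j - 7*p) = j^2 - 7*j*p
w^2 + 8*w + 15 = (w + 3)*(w + 5)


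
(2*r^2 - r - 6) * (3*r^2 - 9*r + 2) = 6*r^4 - 21*r^3 - 5*r^2 + 52*r - 12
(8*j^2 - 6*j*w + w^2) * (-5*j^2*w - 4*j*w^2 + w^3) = -40*j^4*w - 2*j^3*w^2 + 27*j^2*w^3 - 10*j*w^4 + w^5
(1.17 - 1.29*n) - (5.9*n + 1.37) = -7.19*n - 0.2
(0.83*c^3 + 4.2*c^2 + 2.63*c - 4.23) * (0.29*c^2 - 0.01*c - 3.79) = 0.2407*c^5 + 1.2097*c^4 - 2.425*c^3 - 17.171*c^2 - 9.9254*c + 16.0317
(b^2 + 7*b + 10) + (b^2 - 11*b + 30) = 2*b^2 - 4*b + 40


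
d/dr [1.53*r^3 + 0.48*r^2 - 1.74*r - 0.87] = 4.59*r^2 + 0.96*r - 1.74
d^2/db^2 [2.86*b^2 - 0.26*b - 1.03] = 5.72000000000000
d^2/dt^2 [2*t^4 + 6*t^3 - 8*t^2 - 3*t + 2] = 24*t^2 + 36*t - 16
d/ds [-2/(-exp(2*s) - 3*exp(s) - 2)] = (-4*exp(s) - 6)*exp(s)/(exp(2*s) + 3*exp(s) + 2)^2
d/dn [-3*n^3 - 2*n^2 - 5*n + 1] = -9*n^2 - 4*n - 5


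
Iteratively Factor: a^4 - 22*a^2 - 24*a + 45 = (a - 1)*(a^3 + a^2 - 21*a - 45) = (a - 1)*(a + 3)*(a^2 - 2*a - 15) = (a - 5)*(a - 1)*(a + 3)*(a + 3)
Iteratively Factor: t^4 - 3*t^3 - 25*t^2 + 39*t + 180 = (t - 4)*(t^3 + t^2 - 21*t - 45) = (t - 4)*(t + 3)*(t^2 - 2*t - 15) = (t - 5)*(t - 4)*(t + 3)*(t + 3)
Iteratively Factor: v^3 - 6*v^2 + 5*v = (v - 1)*(v^2 - 5*v) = v*(v - 1)*(v - 5)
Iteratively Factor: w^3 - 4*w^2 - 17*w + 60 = (w + 4)*(w^2 - 8*w + 15) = (w - 3)*(w + 4)*(w - 5)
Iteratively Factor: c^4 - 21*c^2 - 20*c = (c + 4)*(c^3 - 4*c^2 - 5*c) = c*(c + 4)*(c^2 - 4*c - 5) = c*(c + 1)*(c + 4)*(c - 5)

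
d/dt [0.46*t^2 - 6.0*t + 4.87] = 0.92*t - 6.0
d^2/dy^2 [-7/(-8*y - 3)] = 896/(8*y + 3)^3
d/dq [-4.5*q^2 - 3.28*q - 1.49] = -9.0*q - 3.28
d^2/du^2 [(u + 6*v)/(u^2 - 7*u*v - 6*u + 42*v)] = 2*((u + 6*v)*(-2*u + 7*v + 6)^2 + (-3*u + v + 6)*(u^2 - 7*u*v - 6*u + 42*v))/(u^2 - 7*u*v - 6*u + 42*v)^3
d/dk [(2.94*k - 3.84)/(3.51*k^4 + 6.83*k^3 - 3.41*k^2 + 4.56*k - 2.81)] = (-30.9582*k^4 + 13.7532*k^3 + 88.707*k^2 - 26.1888*k + 9.249)/(12.3201*k^8 + 47.9466*k^7 + 22.7107*k^6 - 14.5694*k^5 + 54.1915*k^4 - 69.4838*k^3 + 39.9578*k^2 - 25.6272*k + 7.8961)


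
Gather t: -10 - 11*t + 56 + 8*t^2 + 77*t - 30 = 8*t^2 + 66*t + 16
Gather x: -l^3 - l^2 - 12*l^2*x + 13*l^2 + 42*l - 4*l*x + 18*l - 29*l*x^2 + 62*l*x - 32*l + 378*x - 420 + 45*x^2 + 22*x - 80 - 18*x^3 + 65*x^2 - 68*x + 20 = -l^3 + 12*l^2 + 28*l - 18*x^3 + x^2*(110 - 29*l) + x*(-12*l^2 + 58*l + 332) - 480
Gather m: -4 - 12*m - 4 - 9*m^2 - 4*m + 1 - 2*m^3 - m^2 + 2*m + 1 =-2*m^3 - 10*m^2 - 14*m - 6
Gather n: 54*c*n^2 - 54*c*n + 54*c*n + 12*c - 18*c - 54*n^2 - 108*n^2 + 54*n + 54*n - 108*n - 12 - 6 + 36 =-6*c + n^2*(54*c - 162) + 18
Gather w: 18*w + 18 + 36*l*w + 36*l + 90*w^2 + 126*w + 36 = 36*l + 90*w^2 + w*(36*l + 144) + 54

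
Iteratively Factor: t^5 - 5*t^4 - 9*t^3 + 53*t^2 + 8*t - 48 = (t + 1)*(t^4 - 6*t^3 - 3*t^2 + 56*t - 48) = (t - 1)*(t + 1)*(t^3 - 5*t^2 - 8*t + 48) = (t - 4)*(t - 1)*(t + 1)*(t^2 - t - 12) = (t - 4)*(t - 1)*(t + 1)*(t + 3)*(t - 4)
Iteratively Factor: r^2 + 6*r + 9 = (r + 3)*(r + 3)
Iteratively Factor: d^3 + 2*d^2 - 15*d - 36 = (d + 3)*(d^2 - d - 12) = (d - 4)*(d + 3)*(d + 3)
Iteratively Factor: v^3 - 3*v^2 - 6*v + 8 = (v - 4)*(v^2 + v - 2) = (v - 4)*(v + 2)*(v - 1)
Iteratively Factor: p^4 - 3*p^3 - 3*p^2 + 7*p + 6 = (p + 1)*(p^3 - 4*p^2 + p + 6) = (p - 2)*(p + 1)*(p^2 - 2*p - 3) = (p - 2)*(p + 1)^2*(p - 3)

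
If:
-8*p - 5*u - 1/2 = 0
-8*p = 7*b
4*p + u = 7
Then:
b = -71/21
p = 71/24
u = -29/6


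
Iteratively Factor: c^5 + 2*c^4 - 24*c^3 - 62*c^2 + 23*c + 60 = (c - 5)*(c^4 + 7*c^3 + 11*c^2 - 7*c - 12) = (c - 5)*(c + 3)*(c^3 + 4*c^2 - c - 4) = (c - 5)*(c + 1)*(c + 3)*(c^2 + 3*c - 4) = (c - 5)*(c + 1)*(c + 3)*(c + 4)*(c - 1)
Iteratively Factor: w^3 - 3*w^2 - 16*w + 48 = (w - 3)*(w^2 - 16) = (w - 3)*(w + 4)*(w - 4)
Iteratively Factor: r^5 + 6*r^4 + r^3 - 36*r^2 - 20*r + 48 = (r + 2)*(r^4 + 4*r^3 - 7*r^2 - 22*r + 24) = (r - 2)*(r + 2)*(r^3 + 6*r^2 + 5*r - 12) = (r - 2)*(r + 2)*(r + 4)*(r^2 + 2*r - 3) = (r - 2)*(r + 2)*(r + 3)*(r + 4)*(r - 1)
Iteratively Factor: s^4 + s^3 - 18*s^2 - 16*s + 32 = (s + 4)*(s^3 - 3*s^2 - 6*s + 8) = (s - 1)*(s + 4)*(s^2 - 2*s - 8) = (s - 4)*(s - 1)*(s + 4)*(s + 2)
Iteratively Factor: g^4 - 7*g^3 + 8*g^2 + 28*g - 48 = (g - 4)*(g^3 - 3*g^2 - 4*g + 12) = (g - 4)*(g - 2)*(g^2 - g - 6) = (g - 4)*(g - 2)*(g + 2)*(g - 3)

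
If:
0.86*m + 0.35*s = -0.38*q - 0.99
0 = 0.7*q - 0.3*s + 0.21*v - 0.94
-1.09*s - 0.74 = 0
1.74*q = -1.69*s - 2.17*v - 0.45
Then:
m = -1.43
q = 1.26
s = -0.68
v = -0.69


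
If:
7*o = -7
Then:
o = -1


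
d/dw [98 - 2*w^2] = -4*w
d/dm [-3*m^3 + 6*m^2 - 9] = 3*m*(4 - 3*m)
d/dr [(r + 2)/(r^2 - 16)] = (r^2 - 2*r*(r + 2) - 16)/(r^2 - 16)^2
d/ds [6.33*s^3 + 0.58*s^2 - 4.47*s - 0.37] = 18.99*s^2 + 1.16*s - 4.47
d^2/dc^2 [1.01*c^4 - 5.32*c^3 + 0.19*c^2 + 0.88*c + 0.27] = 12.12*c^2 - 31.92*c + 0.38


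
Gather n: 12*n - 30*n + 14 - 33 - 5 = -18*n - 24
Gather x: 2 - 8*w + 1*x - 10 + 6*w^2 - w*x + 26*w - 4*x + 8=6*w^2 + 18*w + x*(-w - 3)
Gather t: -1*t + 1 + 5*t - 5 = 4*t - 4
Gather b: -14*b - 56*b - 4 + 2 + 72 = 70 - 70*b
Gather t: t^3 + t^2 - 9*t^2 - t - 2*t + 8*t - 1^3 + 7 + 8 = t^3 - 8*t^2 + 5*t + 14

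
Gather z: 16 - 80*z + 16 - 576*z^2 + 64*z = -576*z^2 - 16*z + 32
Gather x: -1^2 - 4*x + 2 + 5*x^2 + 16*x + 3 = 5*x^2 + 12*x + 4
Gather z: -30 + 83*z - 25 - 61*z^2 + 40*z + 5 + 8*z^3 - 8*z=8*z^3 - 61*z^2 + 115*z - 50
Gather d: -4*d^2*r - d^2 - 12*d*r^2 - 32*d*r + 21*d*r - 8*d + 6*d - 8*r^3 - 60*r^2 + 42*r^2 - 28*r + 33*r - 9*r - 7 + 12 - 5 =d^2*(-4*r - 1) + d*(-12*r^2 - 11*r - 2) - 8*r^3 - 18*r^2 - 4*r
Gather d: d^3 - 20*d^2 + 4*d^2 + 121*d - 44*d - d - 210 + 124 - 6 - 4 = d^3 - 16*d^2 + 76*d - 96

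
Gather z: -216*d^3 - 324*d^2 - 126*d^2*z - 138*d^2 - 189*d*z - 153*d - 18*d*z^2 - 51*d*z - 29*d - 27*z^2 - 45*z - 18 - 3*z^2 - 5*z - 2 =-216*d^3 - 462*d^2 - 182*d + z^2*(-18*d - 30) + z*(-126*d^2 - 240*d - 50) - 20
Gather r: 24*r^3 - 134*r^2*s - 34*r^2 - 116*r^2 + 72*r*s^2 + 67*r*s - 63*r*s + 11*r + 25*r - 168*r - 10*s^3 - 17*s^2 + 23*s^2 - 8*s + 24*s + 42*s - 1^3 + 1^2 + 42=24*r^3 + r^2*(-134*s - 150) + r*(72*s^2 + 4*s - 132) - 10*s^3 + 6*s^2 + 58*s + 42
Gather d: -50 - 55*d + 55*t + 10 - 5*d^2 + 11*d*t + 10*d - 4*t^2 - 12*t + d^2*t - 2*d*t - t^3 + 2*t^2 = d^2*(t - 5) + d*(9*t - 45) - t^3 - 2*t^2 + 43*t - 40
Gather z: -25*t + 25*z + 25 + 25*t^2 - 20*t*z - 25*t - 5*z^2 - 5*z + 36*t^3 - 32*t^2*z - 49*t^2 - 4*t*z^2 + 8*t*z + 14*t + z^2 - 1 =36*t^3 - 24*t^2 - 36*t + z^2*(-4*t - 4) + z*(-32*t^2 - 12*t + 20) + 24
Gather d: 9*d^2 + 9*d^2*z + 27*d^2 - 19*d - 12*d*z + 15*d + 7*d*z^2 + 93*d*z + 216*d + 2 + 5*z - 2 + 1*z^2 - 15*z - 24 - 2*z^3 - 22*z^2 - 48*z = d^2*(9*z + 36) + d*(7*z^2 + 81*z + 212) - 2*z^3 - 21*z^2 - 58*z - 24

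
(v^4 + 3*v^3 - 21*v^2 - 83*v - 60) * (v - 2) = v^5 + v^4 - 27*v^3 - 41*v^2 + 106*v + 120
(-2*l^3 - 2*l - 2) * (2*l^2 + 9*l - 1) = -4*l^5 - 18*l^4 - 2*l^3 - 22*l^2 - 16*l + 2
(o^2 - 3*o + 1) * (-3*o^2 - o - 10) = -3*o^4 + 8*o^3 - 10*o^2 + 29*o - 10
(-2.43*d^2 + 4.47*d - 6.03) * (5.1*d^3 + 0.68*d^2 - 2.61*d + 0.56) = -12.393*d^5 + 21.1446*d^4 - 21.3711*d^3 - 17.1279*d^2 + 18.2415*d - 3.3768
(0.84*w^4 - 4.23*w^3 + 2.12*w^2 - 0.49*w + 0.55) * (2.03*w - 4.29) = 1.7052*w^5 - 12.1905*w^4 + 22.4503*w^3 - 10.0895*w^2 + 3.2186*w - 2.3595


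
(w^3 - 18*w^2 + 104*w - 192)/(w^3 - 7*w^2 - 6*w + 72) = (w - 8)/(w + 3)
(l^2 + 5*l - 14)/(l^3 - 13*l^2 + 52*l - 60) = (l + 7)/(l^2 - 11*l + 30)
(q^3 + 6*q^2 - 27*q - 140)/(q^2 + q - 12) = (q^2 + 2*q - 35)/(q - 3)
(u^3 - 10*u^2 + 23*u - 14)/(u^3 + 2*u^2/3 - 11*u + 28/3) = 3*(u^2 - 9*u + 14)/(3*u^2 + 5*u - 28)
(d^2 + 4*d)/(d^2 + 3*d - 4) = d/(d - 1)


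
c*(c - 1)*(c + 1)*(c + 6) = c^4 + 6*c^3 - c^2 - 6*c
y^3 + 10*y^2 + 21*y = y*(y + 3)*(y + 7)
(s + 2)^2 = s^2 + 4*s + 4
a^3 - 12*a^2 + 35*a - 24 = (a - 8)*(a - 3)*(a - 1)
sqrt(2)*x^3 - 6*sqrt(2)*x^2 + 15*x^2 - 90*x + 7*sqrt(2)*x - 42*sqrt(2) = (x - 6)*(x + 7*sqrt(2))*(sqrt(2)*x + 1)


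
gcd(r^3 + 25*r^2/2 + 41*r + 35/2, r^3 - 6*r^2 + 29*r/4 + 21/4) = r + 1/2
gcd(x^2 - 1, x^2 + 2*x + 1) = x + 1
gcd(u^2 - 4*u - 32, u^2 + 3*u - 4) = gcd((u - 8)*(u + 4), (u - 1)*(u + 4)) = u + 4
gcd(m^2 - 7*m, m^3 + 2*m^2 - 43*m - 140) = m - 7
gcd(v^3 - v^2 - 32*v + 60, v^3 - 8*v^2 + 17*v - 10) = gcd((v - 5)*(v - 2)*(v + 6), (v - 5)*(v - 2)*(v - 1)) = v^2 - 7*v + 10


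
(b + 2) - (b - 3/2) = 7/2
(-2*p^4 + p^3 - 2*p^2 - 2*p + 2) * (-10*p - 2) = 20*p^5 - 6*p^4 + 18*p^3 + 24*p^2 - 16*p - 4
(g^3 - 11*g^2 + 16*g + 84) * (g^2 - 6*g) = g^5 - 17*g^4 + 82*g^3 - 12*g^2 - 504*g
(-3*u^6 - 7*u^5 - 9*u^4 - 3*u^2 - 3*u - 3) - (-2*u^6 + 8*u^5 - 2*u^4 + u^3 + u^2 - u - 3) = -u^6 - 15*u^5 - 7*u^4 - u^3 - 4*u^2 - 2*u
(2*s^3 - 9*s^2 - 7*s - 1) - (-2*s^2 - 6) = 2*s^3 - 7*s^2 - 7*s + 5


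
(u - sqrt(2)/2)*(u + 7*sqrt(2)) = u^2 + 13*sqrt(2)*u/2 - 7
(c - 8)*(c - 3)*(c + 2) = c^3 - 9*c^2 + 2*c + 48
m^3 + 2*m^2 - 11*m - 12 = (m - 3)*(m + 1)*(m + 4)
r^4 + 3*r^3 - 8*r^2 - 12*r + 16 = (r - 2)*(r - 1)*(r + 2)*(r + 4)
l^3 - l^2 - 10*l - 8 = (l - 4)*(l + 1)*(l + 2)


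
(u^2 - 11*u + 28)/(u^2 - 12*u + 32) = (u - 7)/(u - 8)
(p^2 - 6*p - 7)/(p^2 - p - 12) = (-p^2 + 6*p + 7)/(-p^2 + p + 12)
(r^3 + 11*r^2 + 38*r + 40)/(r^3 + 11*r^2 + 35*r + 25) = (r^2 + 6*r + 8)/(r^2 + 6*r + 5)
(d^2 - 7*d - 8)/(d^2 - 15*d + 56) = (d + 1)/(d - 7)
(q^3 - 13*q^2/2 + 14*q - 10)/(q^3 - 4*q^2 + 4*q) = (q - 5/2)/q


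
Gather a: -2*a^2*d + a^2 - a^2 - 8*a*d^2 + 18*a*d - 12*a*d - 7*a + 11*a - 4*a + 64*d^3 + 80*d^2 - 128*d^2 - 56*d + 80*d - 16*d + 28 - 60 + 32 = -2*a^2*d + a*(-8*d^2 + 6*d) + 64*d^3 - 48*d^2 + 8*d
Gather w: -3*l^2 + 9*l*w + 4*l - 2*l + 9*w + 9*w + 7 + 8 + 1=-3*l^2 + 2*l + w*(9*l + 18) + 16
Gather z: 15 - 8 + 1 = 8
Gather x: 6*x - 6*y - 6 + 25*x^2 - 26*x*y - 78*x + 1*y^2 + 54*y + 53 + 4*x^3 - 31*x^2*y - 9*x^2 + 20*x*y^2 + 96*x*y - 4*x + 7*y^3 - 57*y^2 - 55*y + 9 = 4*x^3 + x^2*(16 - 31*y) + x*(20*y^2 + 70*y - 76) + 7*y^3 - 56*y^2 - 7*y + 56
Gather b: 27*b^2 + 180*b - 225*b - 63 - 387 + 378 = 27*b^2 - 45*b - 72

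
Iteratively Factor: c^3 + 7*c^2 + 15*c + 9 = (c + 3)*(c^2 + 4*c + 3) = (c + 3)^2*(c + 1)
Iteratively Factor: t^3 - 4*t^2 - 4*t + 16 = (t - 4)*(t^2 - 4) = (t - 4)*(t + 2)*(t - 2)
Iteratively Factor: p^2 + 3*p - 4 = (p - 1)*(p + 4)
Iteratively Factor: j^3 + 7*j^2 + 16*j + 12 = (j + 3)*(j^2 + 4*j + 4) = (j + 2)*(j + 3)*(j + 2)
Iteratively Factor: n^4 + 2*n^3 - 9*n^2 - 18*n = (n - 3)*(n^3 + 5*n^2 + 6*n) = (n - 3)*(n + 2)*(n^2 + 3*n) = (n - 3)*(n + 2)*(n + 3)*(n)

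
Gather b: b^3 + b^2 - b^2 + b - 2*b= b^3 - b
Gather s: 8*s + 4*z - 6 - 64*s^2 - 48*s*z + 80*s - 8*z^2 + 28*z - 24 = -64*s^2 + s*(88 - 48*z) - 8*z^2 + 32*z - 30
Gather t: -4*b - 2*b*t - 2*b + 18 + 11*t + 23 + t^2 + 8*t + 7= -6*b + t^2 + t*(19 - 2*b) + 48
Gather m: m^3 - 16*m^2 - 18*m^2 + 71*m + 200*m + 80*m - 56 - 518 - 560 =m^3 - 34*m^2 + 351*m - 1134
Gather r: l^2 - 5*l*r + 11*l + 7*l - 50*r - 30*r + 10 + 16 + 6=l^2 + 18*l + r*(-5*l - 80) + 32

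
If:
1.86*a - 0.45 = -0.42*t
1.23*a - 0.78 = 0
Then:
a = 0.63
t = -1.74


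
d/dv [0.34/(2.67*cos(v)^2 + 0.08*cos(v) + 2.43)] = (1.8156*cos(v) + 0.0272)*sin(v)/(2.67*cos(v)^2 + 0.08*cos(v) + 2.43)^2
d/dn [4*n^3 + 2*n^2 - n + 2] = 12*n^2 + 4*n - 1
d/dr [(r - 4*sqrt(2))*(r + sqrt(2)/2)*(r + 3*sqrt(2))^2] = 4*r^3 + 15*sqrt(2)*r^2/2 - 56*r - 87*sqrt(2)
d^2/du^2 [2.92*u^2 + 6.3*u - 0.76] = 5.84000000000000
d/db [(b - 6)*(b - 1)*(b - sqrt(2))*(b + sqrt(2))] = 4*b^3 - 21*b^2 + 8*b + 14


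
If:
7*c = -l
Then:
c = -l/7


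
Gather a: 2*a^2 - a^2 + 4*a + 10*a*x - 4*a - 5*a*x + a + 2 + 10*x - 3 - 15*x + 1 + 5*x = a^2 + a*(5*x + 1)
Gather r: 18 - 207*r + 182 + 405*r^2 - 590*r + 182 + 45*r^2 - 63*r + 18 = 450*r^2 - 860*r + 400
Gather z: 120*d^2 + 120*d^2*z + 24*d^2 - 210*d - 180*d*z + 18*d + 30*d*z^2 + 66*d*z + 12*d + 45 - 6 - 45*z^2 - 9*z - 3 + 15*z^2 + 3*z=144*d^2 - 180*d + z^2*(30*d - 30) + z*(120*d^2 - 114*d - 6) + 36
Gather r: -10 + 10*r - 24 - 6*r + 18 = 4*r - 16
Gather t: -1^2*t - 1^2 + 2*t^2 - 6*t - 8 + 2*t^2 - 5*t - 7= 4*t^2 - 12*t - 16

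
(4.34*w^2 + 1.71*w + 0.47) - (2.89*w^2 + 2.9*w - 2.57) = 1.45*w^2 - 1.19*w + 3.04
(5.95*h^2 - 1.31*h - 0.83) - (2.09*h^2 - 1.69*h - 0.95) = 3.86*h^2 + 0.38*h + 0.12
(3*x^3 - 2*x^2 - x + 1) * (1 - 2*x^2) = -6*x^5 + 4*x^4 + 5*x^3 - 4*x^2 - x + 1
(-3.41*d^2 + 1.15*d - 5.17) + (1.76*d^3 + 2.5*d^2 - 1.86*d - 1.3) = 1.76*d^3 - 0.91*d^2 - 0.71*d - 6.47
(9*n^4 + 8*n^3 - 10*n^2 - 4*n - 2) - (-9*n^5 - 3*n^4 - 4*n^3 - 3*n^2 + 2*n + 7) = 9*n^5 + 12*n^4 + 12*n^3 - 7*n^2 - 6*n - 9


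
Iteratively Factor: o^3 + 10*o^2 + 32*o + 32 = (o + 4)*(o^2 + 6*o + 8) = (o + 2)*(o + 4)*(o + 4)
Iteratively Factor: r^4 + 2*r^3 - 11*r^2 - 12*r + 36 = (r + 3)*(r^3 - r^2 - 8*r + 12) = (r + 3)^2*(r^2 - 4*r + 4) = (r - 2)*(r + 3)^2*(r - 2)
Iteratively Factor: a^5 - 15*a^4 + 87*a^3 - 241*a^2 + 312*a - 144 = (a - 4)*(a^4 - 11*a^3 + 43*a^2 - 69*a + 36) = (a - 4)^2*(a^3 - 7*a^2 + 15*a - 9) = (a - 4)^2*(a - 3)*(a^2 - 4*a + 3) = (a - 4)^2*(a - 3)*(a - 1)*(a - 3)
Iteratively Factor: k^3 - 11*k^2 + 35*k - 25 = (k - 5)*(k^2 - 6*k + 5) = (k - 5)^2*(k - 1)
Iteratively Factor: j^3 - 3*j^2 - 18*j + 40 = (j + 4)*(j^2 - 7*j + 10) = (j - 2)*(j + 4)*(j - 5)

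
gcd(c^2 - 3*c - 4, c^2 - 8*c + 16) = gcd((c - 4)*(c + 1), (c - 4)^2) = c - 4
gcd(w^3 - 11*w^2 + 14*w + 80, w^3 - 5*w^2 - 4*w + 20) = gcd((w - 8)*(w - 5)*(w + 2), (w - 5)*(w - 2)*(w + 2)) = w^2 - 3*w - 10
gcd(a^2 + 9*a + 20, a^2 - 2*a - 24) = a + 4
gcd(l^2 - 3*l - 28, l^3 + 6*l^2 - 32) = l + 4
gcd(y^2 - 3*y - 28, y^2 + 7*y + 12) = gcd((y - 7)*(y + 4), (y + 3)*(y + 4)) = y + 4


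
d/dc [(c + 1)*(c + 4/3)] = 2*c + 7/3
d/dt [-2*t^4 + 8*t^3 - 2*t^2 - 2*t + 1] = -8*t^3 + 24*t^2 - 4*t - 2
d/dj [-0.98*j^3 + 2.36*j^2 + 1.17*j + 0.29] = -2.94*j^2 + 4.72*j + 1.17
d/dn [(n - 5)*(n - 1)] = 2*n - 6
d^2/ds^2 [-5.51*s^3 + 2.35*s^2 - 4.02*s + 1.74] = 4.7 - 33.06*s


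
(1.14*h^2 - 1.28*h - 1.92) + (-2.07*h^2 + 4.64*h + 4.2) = -0.93*h^2 + 3.36*h + 2.28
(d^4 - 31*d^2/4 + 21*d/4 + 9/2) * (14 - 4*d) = -4*d^5 + 14*d^4 + 31*d^3 - 259*d^2/2 + 111*d/2 + 63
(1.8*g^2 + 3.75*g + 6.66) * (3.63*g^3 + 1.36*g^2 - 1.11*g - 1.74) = 6.534*g^5 + 16.0605*g^4 + 27.2778*g^3 + 1.7631*g^2 - 13.9176*g - 11.5884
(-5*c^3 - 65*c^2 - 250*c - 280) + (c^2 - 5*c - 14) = -5*c^3 - 64*c^2 - 255*c - 294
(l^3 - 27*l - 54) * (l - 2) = l^4 - 2*l^3 - 27*l^2 + 108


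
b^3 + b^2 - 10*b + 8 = (b - 2)*(b - 1)*(b + 4)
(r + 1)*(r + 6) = r^2 + 7*r + 6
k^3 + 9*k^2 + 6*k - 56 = (k - 2)*(k + 4)*(k + 7)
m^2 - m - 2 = (m - 2)*(m + 1)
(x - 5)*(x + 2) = x^2 - 3*x - 10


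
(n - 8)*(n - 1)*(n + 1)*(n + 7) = n^4 - n^3 - 57*n^2 + n + 56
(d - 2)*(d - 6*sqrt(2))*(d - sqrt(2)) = d^3 - 7*sqrt(2)*d^2 - 2*d^2 + 12*d + 14*sqrt(2)*d - 24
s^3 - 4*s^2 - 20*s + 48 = (s - 6)*(s - 2)*(s + 4)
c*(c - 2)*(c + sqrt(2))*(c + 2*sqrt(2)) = c^4 - 2*c^3 + 3*sqrt(2)*c^3 - 6*sqrt(2)*c^2 + 4*c^2 - 8*c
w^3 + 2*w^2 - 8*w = w*(w - 2)*(w + 4)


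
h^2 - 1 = (h - 1)*(h + 1)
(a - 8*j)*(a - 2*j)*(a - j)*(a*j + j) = a^4*j - 11*a^3*j^2 + a^3*j + 26*a^2*j^3 - 11*a^2*j^2 - 16*a*j^4 + 26*a*j^3 - 16*j^4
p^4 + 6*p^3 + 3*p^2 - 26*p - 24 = (p - 2)*(p + 1)*(p + 3)*(p + 4)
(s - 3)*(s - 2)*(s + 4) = s^3 - s^2 - 14*s + 24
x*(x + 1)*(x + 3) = x^3 + 4*x^2 + 3*x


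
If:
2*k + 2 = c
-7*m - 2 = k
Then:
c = -14*m - 2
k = -7*m - 2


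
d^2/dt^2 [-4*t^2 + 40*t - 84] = -8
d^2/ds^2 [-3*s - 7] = 0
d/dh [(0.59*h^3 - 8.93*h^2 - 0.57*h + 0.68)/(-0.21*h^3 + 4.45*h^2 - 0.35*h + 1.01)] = (0.750200000000001*h^4 - 0.652400000000014*h^3 + 7.8781*h^2 - 24.0906*h - 0.3377)/(0.0441*h^6 - 1.869*h^5 + 19.9495*h^4 - 3.5392*h^3 + 9.1115*h^2 - 0.707*h + 1.0201)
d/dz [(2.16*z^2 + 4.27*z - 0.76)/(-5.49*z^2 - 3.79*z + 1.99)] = (15.2559*z^2 + 0.251999999999999*z + 5.6169)/(30.1401*z^4 + 41.6142*z^3 - 7.4861*z^2 - 15.0842*z + 3.9601)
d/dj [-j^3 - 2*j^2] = j*(-3*j - 4)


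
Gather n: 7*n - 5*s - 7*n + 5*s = 0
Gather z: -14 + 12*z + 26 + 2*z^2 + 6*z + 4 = 2*z^2 + 18*z + 16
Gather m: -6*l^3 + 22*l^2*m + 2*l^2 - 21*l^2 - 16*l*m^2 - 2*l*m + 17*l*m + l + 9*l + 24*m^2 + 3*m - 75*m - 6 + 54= -6*l^3 - 19*l^2 + 10*l + m^2*(24 - 16*l) + m*(22*l^2 + 15*l - 72) + 48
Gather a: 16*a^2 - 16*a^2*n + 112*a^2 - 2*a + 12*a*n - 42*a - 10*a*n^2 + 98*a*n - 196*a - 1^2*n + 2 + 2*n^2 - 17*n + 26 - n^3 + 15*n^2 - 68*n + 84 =a^2*(128 - 16*n) + a*(-10*n^2 + 110*n - 240) - n^3 + 17*n^2 - 86*n + 112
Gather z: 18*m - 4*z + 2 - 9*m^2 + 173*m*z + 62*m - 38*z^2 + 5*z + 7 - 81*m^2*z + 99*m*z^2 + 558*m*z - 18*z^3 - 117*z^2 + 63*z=-9*m^2 + 80*m - 18*z^3 + z^2*(99*m - 155) + z*(-81*m^2 + 731*m + 64) + 9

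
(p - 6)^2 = p^2 - 12*p + 36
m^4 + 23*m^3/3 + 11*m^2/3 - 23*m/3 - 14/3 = (m - 1)*(m + 2/3)*(m + 1)*(m + 7)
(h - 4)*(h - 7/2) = h^2 - 15*h/2 + 14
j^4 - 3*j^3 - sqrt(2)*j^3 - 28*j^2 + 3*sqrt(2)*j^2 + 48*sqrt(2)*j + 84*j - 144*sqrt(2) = (j - 3)*(j - 3*sqrt(2))*(j - 2*sqrt(2))*(j + 4*sqrt(2))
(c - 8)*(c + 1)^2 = c^3 - 6*c^2 - 15*c - 8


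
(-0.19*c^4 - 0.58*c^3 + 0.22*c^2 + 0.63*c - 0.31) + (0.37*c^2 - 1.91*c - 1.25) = -0.19*c^4 - 0.58*c^3 + 0.59*c^2 - 1.28*c - 1.56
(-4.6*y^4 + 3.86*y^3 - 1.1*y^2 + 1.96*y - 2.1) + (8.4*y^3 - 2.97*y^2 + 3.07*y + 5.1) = -4.6*y^4 + 12.26*y^3 - 4.07*y^2 + 5.03*y + 3.0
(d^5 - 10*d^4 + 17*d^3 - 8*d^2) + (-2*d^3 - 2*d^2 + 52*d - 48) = d^5 - 10*d^4 + 15*d^3 - 10*d^2 + 52*d - 48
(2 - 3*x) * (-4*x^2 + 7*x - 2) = 12*x^3 - 29*x^2 + 20*x - 4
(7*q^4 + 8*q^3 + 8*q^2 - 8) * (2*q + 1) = 14*q^5 + 23*q^4 + 24*q^3 + 8*q^2 - 16*q - 8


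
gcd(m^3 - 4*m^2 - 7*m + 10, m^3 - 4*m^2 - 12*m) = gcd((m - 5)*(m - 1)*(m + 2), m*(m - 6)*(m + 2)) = m + 2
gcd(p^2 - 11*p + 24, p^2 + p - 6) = 1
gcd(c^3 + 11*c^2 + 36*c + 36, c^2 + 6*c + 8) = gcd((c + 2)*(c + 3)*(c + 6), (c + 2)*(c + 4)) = c + 2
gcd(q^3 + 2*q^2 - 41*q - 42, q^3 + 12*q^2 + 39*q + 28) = q^2 + 8*q + 7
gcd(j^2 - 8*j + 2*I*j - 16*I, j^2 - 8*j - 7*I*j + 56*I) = j - 8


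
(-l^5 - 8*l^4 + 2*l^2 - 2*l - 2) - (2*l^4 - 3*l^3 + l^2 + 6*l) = -l^5 - 10*l^4 + 3*l^3 + l^2 - 8*l - 2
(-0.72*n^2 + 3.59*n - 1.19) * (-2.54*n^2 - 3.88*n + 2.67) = 1.8288*n^4 - 6.325*n^3 - 12.829*n^2 + 14.2025*n - 3.1773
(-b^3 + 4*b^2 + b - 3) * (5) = -5*b^3 + 20*b^2 + 5*b - 15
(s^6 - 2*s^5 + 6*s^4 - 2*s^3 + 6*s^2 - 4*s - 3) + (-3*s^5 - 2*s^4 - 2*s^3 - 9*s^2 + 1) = s^6 - 5*s^5 + 4*s^4 - 4*s^3 - 3*s^2 - 4*s - 2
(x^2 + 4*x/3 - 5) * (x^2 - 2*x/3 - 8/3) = x^4 + 2*x^3/3 - 77*x^2/9 - 2*x/9 + 40/3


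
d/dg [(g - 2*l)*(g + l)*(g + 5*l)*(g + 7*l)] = 4*g^3 + 33*g^2*l + 42*g*l^2 - 59*l^3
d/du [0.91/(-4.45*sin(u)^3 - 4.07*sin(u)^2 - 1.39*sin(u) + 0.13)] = (12.1485*sin(u)^2 + 7.4074*sin(u) + 1.2649)*cos(u)/(4.45*sin(u)^3 + 4.07*sin(u)^2 + 1.39*sin(u) - 0.13)^2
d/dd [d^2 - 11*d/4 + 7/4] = 2*d - 11/4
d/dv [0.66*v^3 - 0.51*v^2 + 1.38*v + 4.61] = 1.98*v^2 - 1.02*v + 1.38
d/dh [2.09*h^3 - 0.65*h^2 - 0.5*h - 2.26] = 6.27*h^2 - 1.3*h - 0.5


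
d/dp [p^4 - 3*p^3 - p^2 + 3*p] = 4*p^3 - 9*p^2 - 2*p + 3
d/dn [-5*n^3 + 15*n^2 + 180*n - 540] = -15*n^2 + 30*n + 180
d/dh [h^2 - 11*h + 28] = 2*h - 11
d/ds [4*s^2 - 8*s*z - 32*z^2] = 8*s - 8*z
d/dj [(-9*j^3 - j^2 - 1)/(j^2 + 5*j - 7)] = (-9*j^4 - 90*j^3 + 184*j^2 + 16*j + 5)/(j^4 + 10*j^3 + 11*j^2 - 70*j + 49)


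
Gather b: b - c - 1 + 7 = b - c + 6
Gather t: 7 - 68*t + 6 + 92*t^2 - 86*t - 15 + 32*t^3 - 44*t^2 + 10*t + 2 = 32*t^3 + 48*t^2 - 144*t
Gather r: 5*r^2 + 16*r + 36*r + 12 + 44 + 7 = 5*r^2 + 52*r + 63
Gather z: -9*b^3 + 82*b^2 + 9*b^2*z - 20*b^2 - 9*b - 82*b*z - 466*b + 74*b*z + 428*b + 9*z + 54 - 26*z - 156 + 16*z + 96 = -9*b^3 + 62*b^2 - 47*b + z*(9*b^2 - 8*b - 1) - 6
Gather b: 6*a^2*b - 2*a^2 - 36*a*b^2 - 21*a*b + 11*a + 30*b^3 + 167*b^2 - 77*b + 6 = -2*a^2 + 11*a + 30*b^3 + b^2*(167 - 36*a) + b*(6*a^2 - 21*a - 77) + 6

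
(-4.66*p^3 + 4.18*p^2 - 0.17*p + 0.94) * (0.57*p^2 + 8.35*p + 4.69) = -2.6562*p^5 - 36.5284*p^4 + 12.9507*p^3 + 18.7205*p^2 + 7.0517*p + 4.4086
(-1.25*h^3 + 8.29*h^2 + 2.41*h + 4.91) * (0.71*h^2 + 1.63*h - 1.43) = -0.8875*h^5 + 3.8484*h^4 + 17.0113*h^3 - 4.4403*h^2 + 4.557*h - 7.0213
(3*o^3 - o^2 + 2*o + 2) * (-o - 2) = -3*o^4 - 5*o^3 - 6*o - 4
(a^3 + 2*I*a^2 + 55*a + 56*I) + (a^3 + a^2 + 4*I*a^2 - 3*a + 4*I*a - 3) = 2*a^3 + a^2 + 6*I*a^2 + 52*a + 4*I*a - 3 + 56*I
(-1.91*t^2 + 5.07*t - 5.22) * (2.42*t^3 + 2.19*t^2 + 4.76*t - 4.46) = -4.6222*t^5 + 8.0865*t^4 - 10.6207*t^3 + 21.22*t^2 - 47.4594*t + 23.2812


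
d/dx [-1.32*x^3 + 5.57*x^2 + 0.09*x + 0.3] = -3.96*x^2 + 11.14*x + 0.09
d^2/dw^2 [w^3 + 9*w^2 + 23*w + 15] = 6*w + 18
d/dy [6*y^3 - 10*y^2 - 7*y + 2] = 18*y^2 - 20*y - 7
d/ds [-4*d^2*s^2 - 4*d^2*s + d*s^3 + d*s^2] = d*(-8*d*s - 4*d + 3*s^2 + 2*s)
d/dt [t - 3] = 1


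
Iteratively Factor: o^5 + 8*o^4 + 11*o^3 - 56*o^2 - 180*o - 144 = (o + 3)*(o^4 + 5*o^3 - 4*o^2 - 44*o - 48) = (o + 2)*(o + 3)*(o^3 + 3*o^2 - 10*o - 24) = (o + 2)*(o + 3)*(o + 4)*(o^2 - o - 6) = (o - 3)*(o + 2)*(o + 3)*(o + 4)*(o + 2)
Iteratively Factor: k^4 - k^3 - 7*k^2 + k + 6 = (k - 3)*(k^3 + 2*k^2 - k - 2) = (k - 3)*(k - 1)*(k^2 + 3*k + 2) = (k - 3)*(k - 1)*(k + 1)*(k + 2)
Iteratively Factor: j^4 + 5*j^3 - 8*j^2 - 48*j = (j + 4)*(j^3 + j^2 - 12*j) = j*(j + 4)*(j^2 + j - 12) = j*(j + 4)^2*(j - 3)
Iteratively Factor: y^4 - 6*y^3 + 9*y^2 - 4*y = (y - 1)*(y^3 - 5*y^2 + 4*y) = y*(y - 1)*(y^2 - 5*y + 4) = y*(y - 1)^2*(y - 4)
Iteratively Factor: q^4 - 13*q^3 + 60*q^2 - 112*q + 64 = (q - 1)*(q^3 - 12*q^2 + 48*q - 64) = (q - 4)*(q - 1)*(q^2 - 8*q + 16) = (q - 4)^2*(q - 1)*(q - 4)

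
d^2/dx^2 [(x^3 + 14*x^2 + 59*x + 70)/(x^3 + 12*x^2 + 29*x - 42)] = 4*(x^3 + 24*x^2 + 138*x + 278)/(x^6 + 15*x^5 + 57*x^4 - 55*x^3 - 342*x^2 + 540*x - 216)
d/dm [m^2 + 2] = 2*m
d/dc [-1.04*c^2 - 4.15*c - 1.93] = -2.08*c - 4.15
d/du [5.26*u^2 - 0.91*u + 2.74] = 10.52*u - 0.91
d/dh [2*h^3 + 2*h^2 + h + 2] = 6*h^2 + 4*h + 1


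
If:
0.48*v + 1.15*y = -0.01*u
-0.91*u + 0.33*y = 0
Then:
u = 0.362637362637363*y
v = -2.40338827838828*y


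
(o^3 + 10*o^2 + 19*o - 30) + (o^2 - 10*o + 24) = o^3 + 11*o^2 + 9*o - 6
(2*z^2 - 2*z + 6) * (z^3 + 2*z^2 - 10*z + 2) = 2*z^5 + 2*z^4 - 18*z^3 + 36*z^2 - 64*z + 12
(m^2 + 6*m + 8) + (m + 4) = m^2 + 7*m + 12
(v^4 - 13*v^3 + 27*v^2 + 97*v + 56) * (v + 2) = v^5 - 11*v^4 + v^3 + 151*v^2 + 250*v + 112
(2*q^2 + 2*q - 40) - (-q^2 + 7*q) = 3*q^2 - 5*q - 40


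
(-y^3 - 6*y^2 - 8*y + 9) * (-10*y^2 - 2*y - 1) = 10*y^5 + 62*y^4 + 93*y^3 - 68*y^2 - 10*y - 9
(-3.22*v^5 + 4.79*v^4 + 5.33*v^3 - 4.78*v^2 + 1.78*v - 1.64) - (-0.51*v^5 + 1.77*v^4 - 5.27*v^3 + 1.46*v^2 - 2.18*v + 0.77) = -2.71*v^5 + 3.02*v^4 + 10.6*v^3 - 6.24*v^2 + 3.96*v - 2.41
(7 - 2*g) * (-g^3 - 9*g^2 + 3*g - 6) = 2*g^4 + 11*g^3 - 69*g^2 + 33*g - 42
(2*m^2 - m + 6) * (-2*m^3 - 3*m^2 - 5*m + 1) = -4*m^5 - 4*m^4 - 19*m^3 - 11*m^2 - 31*m + 6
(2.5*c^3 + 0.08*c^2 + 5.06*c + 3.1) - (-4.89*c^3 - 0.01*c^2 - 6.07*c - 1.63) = 7.39*c^3 + 0.09*c^2 + 11.13*c + 4.73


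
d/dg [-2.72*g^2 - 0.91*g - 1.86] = -5.44*g - 0.91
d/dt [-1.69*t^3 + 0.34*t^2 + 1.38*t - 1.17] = -5.07*t^2 + 0.68*t + 1.38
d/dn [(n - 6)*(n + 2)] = 2*n - 4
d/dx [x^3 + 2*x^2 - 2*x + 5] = 3*x^2 + 4*x - 2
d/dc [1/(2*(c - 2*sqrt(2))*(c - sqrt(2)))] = (-c + 3*sqrt(2)/2)/(c^4 - 6*sqrt(2)*c^3 + 26*c^2 - 24*sqrt(2)*c + 16)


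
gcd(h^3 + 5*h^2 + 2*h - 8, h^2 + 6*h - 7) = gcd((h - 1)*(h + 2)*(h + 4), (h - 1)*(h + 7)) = h - 1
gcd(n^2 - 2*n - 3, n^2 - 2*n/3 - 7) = n - 3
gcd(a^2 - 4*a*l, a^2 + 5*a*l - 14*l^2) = 1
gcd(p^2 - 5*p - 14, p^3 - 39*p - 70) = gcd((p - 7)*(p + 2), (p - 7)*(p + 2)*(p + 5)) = p^2 - 5*p - 14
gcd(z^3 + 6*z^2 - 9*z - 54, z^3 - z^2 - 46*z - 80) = 1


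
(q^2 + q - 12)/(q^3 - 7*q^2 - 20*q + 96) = 1/(q - 8)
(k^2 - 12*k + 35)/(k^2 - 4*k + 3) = (k^2 - 12*k + 35)/(k^2 - 4*k + 3)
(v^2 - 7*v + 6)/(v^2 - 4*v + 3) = (v - 6)/(v - 3)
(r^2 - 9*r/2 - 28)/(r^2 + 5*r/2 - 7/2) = (r - 8)/(r - 1)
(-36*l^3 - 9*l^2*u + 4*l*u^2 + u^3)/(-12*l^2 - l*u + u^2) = (-12*l^2 + l*u + u^2)/(-4*l + u)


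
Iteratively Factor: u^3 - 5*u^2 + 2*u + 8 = (u - 2)*(u^2 - 3*u - 4) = (u - 2)*(u + 1)*(u - 4)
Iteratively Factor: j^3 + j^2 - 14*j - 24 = (j + 2)*(j^2 - j - 12) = (j - 4)*(j + 2)*(j + 3)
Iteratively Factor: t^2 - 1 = (t - 1)*(t + 1)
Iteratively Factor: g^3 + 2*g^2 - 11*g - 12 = (g + 4)*(g^2 - 2*g - 3) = (g - 3)*(g + 4)*(g + 1)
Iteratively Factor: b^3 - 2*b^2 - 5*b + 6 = (b - 3)*(b^2 + b - 2) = (b - 3)*(b - 1)*(b + 2)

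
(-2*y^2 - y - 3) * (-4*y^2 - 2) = 8*y^4 + 4*y^3 + 16*y^2 + 2*y + 6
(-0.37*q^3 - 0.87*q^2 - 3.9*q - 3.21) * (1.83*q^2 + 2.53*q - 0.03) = -0.6771*q^5 - 2.5282*q^4 - 9.327*q^3 - 15.7152*q^2 - 8.0043*q + 0.0963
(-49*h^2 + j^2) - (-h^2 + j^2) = -48*h^2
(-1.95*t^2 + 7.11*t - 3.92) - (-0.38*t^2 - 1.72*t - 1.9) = -1.57*t^2 + 8.83*t - 2.02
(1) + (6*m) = 6*m + 1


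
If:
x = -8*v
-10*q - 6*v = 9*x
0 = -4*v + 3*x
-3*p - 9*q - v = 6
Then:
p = -2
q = 0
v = 0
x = 0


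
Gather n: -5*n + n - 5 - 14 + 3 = -4*n - 16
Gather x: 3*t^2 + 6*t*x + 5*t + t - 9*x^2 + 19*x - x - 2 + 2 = 3*t^2 + 6*t - 9*x^2 + x*(6*t + 18)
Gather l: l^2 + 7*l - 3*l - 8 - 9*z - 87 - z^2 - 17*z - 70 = l^2 + 4*l - z^2 - 26*z - 165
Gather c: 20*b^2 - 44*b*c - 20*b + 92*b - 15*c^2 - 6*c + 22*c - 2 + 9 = 20*b^2 + 72*b - 15*c^2 + c*(16 - 44*b) + 7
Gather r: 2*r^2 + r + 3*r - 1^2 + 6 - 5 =2*r^2 + 4*r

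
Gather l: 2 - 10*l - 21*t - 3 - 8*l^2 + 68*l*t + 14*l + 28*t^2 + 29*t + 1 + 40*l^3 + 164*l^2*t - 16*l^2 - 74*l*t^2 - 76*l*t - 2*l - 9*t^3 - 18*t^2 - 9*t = 40*l^3 + l^2*(164*t - 24) + l*(-74*t^2 - 8*t + 2) - 9*t^3 + 10*t^2 - t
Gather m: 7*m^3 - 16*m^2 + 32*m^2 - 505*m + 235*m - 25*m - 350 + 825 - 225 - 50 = 7*m^3 + 16*m^2 - 295*m + 200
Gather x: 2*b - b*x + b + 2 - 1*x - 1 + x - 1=-b*x + 3*b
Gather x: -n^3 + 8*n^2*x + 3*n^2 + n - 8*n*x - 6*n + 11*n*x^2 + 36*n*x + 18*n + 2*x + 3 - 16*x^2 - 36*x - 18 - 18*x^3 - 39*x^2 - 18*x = -n^3 + 3*n^2 + 13*n - 18*x^3 + x^2*(11*n - 55) + x*(8*n^2 + 28*n - 52) - 15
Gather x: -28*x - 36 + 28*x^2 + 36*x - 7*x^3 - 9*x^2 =-7*x^3 + 19*x^2 + 8*x - 36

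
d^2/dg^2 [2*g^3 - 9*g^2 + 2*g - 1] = 12*g - 18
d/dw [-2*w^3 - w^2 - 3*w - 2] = -6*w^2 - 2*w - 3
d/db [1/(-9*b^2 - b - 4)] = (18*b + 1)/(9*b^2 + b + 4)^2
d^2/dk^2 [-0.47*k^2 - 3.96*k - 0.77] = -0.940000000000000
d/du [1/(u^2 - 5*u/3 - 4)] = 3*(5 - 6*u)/(-3*u^2 + 5*u + 12)^2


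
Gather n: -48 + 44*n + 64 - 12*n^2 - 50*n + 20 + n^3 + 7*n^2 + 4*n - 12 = n^3 - 5*n^2 - 2*n + 24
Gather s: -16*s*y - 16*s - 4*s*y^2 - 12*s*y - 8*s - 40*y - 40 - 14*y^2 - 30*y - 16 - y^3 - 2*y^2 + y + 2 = s*(-4*y^2 - 28*y - 24) - y^3 - 16*y^2 - 69*y - 54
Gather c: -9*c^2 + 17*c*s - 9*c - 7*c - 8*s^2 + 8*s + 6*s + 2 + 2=-9*c^2 + c*(17*s - 16) - 8*s^2 + 14*s + 4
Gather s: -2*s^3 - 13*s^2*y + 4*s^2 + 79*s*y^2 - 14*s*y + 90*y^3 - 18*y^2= -2*s^3 + s^2*(4 - 13*y) + s*(79*y^2 - 14*y) + 90*y^3 - 18*y^2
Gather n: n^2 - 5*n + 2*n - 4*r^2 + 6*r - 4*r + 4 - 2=n^2 - 3*n - 4*r^2 + 2*r + 2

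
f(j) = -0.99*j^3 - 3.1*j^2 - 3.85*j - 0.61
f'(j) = -2.97*j^2 - 6.2*j - 3.85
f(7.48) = -617.18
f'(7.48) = -216.40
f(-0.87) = 1.05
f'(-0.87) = -0.70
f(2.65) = -51.01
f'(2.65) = -41.14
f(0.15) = -1.26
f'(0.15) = -4.85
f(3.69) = -106.77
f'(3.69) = -67.17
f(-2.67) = 6.41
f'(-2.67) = -8.47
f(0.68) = -4.97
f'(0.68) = -9.44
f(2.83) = -58.77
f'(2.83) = -45.18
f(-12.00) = 1309.91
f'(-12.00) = -357.13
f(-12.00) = 1309.91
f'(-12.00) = -357.13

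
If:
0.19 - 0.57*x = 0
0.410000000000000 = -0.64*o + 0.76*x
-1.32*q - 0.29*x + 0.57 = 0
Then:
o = -0.24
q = 0.36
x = 0.33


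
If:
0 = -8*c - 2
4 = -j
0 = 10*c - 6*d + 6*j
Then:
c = -1/4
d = -53/12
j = -4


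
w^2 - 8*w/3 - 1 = (w - 3)*(w + 1/3)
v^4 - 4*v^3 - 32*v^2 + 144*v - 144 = (v - 6)*(v - 2)^2*(v + 6)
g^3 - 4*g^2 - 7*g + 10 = (g - 5)*(g - 1)*(g + 2)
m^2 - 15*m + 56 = (m - 8)*(m - 7)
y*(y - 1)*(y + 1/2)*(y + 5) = y^4 + 9*y^3/2 - 3*y^2 - 5*y/2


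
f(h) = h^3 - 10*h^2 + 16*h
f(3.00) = -15.00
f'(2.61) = -15.76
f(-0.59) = -13.13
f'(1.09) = -2.24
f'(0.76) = 2.53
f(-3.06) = -171.25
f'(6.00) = 4.00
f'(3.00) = -17.00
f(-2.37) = -107.40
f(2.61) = -8.58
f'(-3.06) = 105.29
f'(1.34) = -5.41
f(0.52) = 5.76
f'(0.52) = 6.41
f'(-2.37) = 80.25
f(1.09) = 6.85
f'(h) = 3*h^2 - 20*h + 16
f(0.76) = 6.82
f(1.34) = 5.89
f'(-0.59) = 28.84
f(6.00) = -48.00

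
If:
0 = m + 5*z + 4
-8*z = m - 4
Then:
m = -52/3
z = 8/3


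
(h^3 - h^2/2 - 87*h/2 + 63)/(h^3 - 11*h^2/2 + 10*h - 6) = (h^2 + h - 42)/(h^2 - 4*h + 4)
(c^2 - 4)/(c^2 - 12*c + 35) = (c^2 - 4)/(c^2 - 12*c + 35)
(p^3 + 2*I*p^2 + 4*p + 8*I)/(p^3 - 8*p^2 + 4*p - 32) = (p + 2*I)/(p - 8)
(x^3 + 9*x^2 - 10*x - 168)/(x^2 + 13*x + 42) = x - 4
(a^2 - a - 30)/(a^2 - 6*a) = (a + 5)/a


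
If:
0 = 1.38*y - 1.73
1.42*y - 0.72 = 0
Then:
No Solution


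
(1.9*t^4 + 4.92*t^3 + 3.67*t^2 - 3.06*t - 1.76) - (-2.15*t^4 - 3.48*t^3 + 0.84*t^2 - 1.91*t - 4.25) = 4.05*t^4 + 8.4*t^3 + 2.83*t^2 - 1.15*t + 2.49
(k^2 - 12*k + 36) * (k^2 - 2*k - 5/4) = k^4 - 14*k^3 + 235*k^2/4 - 57*k - 45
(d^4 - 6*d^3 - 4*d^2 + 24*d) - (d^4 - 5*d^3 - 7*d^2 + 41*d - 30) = -d^3 + 3*d^2 - 17*d + 30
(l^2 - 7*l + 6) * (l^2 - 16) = l^4 - 7*l^3 - 10*l^2 + 112*l - 96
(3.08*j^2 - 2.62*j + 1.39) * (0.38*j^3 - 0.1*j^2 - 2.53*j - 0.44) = 1.1704*j^5 - 1.3036*j^4 - 7.0022*j^3 + 5.1344*j^2 - 2.3639*j - 0.6116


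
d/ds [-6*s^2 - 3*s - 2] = -12*s - 3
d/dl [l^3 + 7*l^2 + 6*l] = 3*l^2 + 14*l + 6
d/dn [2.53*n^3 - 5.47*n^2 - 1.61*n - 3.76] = 7.59*n^2 - 10.94*n - 1.61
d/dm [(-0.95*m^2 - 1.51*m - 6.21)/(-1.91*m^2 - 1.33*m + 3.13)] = (-1.6206*m^2 - 29.6692*m - 12.9856)/(3.6481*m^4 + 5.0806*m^3 - 10.1877*m^2 - 8.3258*m + 9.7969)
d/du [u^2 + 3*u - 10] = 2*u + 3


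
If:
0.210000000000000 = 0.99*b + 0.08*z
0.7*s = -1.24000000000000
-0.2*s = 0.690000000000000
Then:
No Solution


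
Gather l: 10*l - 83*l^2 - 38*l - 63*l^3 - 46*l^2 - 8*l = -63*l^3 - 129*l^2 - 36*l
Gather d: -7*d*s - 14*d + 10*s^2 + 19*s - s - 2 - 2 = d*(-7*s - 14) + 10*s^2 + 18*s - 4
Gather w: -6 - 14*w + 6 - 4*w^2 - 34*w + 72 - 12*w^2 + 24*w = -16*w^2 - 24*w + 72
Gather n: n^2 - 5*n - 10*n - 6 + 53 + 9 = n^2 - 15*n + 56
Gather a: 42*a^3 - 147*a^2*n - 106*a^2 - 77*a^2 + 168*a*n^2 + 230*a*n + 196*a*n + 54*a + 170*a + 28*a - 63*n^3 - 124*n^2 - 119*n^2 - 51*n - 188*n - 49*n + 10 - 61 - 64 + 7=42*a^3 + a^2*(-147*n - 183) + a*(168*n^2 + 426*n + 252) - 63*n^3 - 243*n^2 - 288*n - 108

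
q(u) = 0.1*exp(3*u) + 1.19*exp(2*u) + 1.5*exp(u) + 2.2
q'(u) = 0.3*exp(3*u) + 2.38*exp(2*u) + 1.5*exp(u)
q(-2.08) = 2.41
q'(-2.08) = 0.23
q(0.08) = 5.35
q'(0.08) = 4.80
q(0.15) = 5.71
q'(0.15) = 5.43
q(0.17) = 5.82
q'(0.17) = 5.62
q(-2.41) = 2.34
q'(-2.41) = 0.15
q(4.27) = 42782.52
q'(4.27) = 122039.14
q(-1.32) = 2.69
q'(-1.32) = 0.58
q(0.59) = 9.37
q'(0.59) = 12.21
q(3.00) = 1322.72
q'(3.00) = 3421.21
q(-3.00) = 2.28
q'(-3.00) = 0.08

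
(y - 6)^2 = y^2 - 12*y + 36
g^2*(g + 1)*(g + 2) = g^4 + 3*g^3 + 2*g^2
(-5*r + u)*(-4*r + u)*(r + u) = 20*r^3 + 11*r^2*u - 8*r*u^2 + u^3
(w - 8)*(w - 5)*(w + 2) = w^3 - 11*w^2 + 14*w + 80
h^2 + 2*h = h*(h + 2)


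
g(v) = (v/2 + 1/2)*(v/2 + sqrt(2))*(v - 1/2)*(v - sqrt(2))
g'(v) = (v/2 + 1/2)*(v/2 + sqrt(2))*(v - 1/2) + (v/2 + 1/2)*(v/2 + sqrt(2))*(v - sqrt(2)) + (v/2 + 1/2)*(v - 1/2)*(v - sqrt(2))/2 + (v/2 + sqrt(2))*(v - 1/2)*(v - sqrt(2))/2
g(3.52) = 45.62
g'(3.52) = 54.05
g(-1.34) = -0.64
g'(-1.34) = 2.04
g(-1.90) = -1.66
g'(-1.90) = 1.25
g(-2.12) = -1.84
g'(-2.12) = 0.27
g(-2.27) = -1.81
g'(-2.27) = -0.67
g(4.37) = 110.54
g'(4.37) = 101.91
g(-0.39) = 0.60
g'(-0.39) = 0.22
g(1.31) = -0.20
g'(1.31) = 1.55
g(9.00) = 1906.72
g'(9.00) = 827.54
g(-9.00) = 1221.17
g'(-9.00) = -596.32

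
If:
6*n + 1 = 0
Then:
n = -1/6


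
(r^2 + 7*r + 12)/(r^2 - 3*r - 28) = (r + 3)/(r - 7)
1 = 1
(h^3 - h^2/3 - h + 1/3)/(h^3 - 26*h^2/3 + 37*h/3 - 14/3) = (3*h^2 + 2*h - 1)/(3*h^2 - 23*h + 14)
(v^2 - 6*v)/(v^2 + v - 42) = v/(v + 7)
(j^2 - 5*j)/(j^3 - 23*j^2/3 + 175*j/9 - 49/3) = 9*j*(j - 5)/(9*j^3 - 69*j^2 + 175*j - 147)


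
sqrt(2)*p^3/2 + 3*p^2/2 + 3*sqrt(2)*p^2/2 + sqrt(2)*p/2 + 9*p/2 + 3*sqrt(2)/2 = (p + 3)*(p + sqrt(2))*(sqrt(2)*p/2 + 1/2)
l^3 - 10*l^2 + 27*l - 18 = (l - 6)*(l - 3)*(l - 1)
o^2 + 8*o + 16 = (o + 4)^2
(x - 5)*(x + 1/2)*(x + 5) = x^3 + x^2/2 - 25*x - 25/2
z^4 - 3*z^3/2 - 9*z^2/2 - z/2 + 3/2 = (z - 3)*(z - 1/2)*(z + 1)^2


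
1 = 1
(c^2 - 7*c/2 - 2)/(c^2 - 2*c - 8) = (c + 1/2)/(c + 2)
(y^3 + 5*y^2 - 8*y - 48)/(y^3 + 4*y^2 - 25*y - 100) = (y^2 + y - 12)/(y^2 - 25)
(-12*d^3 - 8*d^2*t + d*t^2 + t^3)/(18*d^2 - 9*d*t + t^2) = (4*d^2 + 4*d*t + t^2)/(-6*d + t)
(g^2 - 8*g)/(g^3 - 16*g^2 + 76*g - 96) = g/(g^2 - 8*g + 12)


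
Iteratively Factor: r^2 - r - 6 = (r + 2)*(r - 3)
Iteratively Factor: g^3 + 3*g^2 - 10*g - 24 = (g - 3)*(g^2 + 6*g + 8) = (g - 3)*(g + 4)*(g + 2)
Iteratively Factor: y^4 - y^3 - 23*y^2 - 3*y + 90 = (y - 2)*(y^3 + y^2 - 21*y - 45) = (y - 5)*(y - 2)*(y^2 + 6*y + 9) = (y - 5)*(y - 2)*(y + 3)*(y + 3)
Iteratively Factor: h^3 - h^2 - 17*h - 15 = (h - 5)*(h^2 + 4*h + 3) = (h - 5)*(h + 3)*(h + 1)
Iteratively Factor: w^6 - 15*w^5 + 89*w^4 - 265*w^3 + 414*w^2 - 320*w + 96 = (w - 1)*(w^5 - 14*w^4 + 75*w^3 - 190*w^2 + 224*w - 96) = (w - 4)*(w - 1)*(w^4 - 10*w^3 + 35*w^2 - 50*w + 24) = (w - 4)*(w - 2)*(w - 1)*(w^3 - 8*w^2 + 19*w - 12) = (w - 4)^2*(w - 2)*(w - 1)*(w^2 - 4*w + 3) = (w - 4)^2*(w - 3)*(w - 2)*(w - 1)*(w - 1)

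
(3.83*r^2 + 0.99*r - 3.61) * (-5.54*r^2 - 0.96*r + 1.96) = -21.2182*r^4 - 9.1614*r^3 + 26.5558*r^2 + 5.406*r - 7.0756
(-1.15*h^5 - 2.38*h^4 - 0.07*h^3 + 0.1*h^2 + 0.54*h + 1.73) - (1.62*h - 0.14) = -1.15*h^5 - 2.38*h^4 - 0.07*h^3 + 0.1*h^2 - 1.08*h + 1.87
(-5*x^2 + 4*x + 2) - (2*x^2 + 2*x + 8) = -7*x^2 + 2*x - 6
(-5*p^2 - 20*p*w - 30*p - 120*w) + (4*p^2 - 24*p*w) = -p^2 - 44*p*w - 30*p - 120*w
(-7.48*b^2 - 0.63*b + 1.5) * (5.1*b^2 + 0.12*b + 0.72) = -38.148*b^4 - 4.1106*b^3 + 2.1888*b^2 - 0.2736*b + 1.08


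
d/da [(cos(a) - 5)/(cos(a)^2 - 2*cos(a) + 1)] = (cos(a) - 9)*sin(a)/(cos(a) - 1)^3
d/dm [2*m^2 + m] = 4*m + 1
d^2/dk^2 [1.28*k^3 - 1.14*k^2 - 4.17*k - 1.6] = 7.68*k - 2.28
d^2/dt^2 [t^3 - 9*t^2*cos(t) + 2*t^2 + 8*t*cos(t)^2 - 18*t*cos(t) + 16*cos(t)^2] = 9*t^2*cos(t) + 36*t*sin(t) + 18*t*cos(t) - 16*t*cos(2*t) + 6*t + 36*sin(t) - 16*sin(2*t) - 18*cos(t) - 32*cos(2*t) + 4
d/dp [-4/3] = 0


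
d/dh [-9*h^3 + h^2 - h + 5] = -27*h^2 + 2*h - 1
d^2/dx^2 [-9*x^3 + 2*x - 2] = -54*x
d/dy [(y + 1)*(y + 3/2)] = 2*y + 5/2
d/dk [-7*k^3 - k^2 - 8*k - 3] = -21*k^2 - 2*k - 8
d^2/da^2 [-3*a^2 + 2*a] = -6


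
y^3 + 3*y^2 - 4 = (y - 1)*(y + 2)^2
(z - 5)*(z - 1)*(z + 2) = z^3 - 4*z^2 - 7*z + 10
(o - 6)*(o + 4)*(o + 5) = o^3 + 3*o^2 - 34*o - 120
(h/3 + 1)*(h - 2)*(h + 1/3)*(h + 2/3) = h^4/3 + 2*h^3/3 - 43*h^2/27 - 52*h/27 - 4/9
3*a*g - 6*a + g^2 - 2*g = (3*a + g)*(g - 2)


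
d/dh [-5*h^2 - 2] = -10*h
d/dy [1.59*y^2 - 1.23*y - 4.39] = 3.18*y - 1.23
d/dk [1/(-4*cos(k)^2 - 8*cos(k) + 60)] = -(cos(k) + 1)*sin(k)/(2*(cos(k)^2 + 2*cos(k) - 15)^2)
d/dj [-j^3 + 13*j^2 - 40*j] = -3*j^2 + 26*j - 40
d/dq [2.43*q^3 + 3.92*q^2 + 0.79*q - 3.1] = 7.29*q^2 + 7.84*q + 0.79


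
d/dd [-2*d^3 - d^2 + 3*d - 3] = -6*d^2 - 2*d + 3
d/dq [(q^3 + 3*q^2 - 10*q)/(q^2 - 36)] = (q^4 - 98*q^2 - 216*q + 360)/(q^4 - 72*q^2 + 1296)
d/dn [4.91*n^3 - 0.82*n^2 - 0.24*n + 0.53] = 14.73*n^2 - 1.64*n - 0.24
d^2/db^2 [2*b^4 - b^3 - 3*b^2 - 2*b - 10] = 24*b^2 - 6*b - 6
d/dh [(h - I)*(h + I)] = 2*h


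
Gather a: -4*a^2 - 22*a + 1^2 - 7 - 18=-4*a^2 - 22*a - 24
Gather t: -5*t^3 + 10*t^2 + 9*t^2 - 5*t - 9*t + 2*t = -5*t^3 + 19*t^2 - 12*t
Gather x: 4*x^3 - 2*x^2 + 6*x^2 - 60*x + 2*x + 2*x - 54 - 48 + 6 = 4*x^3 + 4*x^2 - 56*x - 96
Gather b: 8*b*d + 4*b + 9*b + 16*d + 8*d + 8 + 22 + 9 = b*(8*d + 13) + 24*d + 39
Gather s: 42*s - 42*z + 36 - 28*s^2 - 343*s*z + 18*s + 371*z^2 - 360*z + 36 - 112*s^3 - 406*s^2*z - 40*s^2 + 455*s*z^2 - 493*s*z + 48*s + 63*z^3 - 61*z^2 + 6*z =-112*s^3 + s^2*(-406*z - 68) + s*(455*z^2 - 836*z + 108) + 63*z^3 + 310*z^2 - 396*z + 72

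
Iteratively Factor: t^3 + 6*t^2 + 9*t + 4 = (t + 1)*(t^2 + 5*t + 4) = (t + 1)*(t + 4)*(t + 1)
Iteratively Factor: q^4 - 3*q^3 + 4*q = (q)*(q^3 - 3*q^2 + 4) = q*(q + 1)*(q^2 - 4*q + 4) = q*(q - 2)*(q + 1)*(q - 2)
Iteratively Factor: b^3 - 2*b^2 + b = (b - 1)*(b^2 - b) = b*(b - 1)*(b - 1)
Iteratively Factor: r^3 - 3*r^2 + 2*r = (r - 2)*(r^2 - r) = r*(r - 2)*(r - 1)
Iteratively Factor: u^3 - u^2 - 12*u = (u + 3)*(u^2 - 4*u) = (u - 4)*(u + 3)*(u)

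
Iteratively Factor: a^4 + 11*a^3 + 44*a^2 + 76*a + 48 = (a + 2)*(a^3 + 9*a^2 + 26*a + 24) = (a + 2)*(a + 3)*(a^2 + 6*a + 8) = (a + 2)*(a + 3)*(a + 4)*(a + 2)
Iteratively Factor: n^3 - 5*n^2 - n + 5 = (n + 1)*(n^2 - 6*n + 5) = (n - 5)*(n + 1)*(n - 1)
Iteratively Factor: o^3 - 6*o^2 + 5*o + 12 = (o - 3)*(o^2 - 3*o - 4) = (o - 4)*(o - 3)*(o + 1)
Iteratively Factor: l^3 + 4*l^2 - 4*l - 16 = (l + 4)*(l^2 - 4) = (l - 2)*(l + 4)*(l + 2)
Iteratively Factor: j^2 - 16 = (j - 4)*(j + 4)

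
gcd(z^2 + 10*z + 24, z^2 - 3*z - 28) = z + 4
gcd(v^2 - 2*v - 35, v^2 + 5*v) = v + 5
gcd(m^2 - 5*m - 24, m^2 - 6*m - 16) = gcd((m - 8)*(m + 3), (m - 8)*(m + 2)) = m - 8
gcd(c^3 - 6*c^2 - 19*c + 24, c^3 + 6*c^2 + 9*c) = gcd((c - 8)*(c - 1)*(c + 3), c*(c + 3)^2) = c + 3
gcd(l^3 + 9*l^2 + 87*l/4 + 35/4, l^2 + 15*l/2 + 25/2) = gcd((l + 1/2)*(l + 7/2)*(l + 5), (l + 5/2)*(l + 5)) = l + 5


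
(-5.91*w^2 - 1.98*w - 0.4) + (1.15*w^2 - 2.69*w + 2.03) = -4.76*w^2 - 4.67*w + 1.63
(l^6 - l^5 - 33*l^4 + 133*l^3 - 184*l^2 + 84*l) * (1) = l^6 - l^5 - 33*l^4 + 133*l^3 - 184*l^2 + 84*l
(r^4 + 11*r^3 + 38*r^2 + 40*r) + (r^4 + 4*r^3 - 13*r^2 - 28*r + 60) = 2*r^4 + 15*r^3 + 25*r^2 + 12*r + 60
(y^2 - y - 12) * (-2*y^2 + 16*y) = -2*y^4 + 18*y^3 + 8*y^2 - 192*y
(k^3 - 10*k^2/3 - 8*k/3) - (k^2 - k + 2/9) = k^3 - 13*k^2/3 - 5*k/3 - 2/9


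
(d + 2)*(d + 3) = d^2 + 5*d + 6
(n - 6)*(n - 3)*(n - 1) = n^3 - 10*n^2 + 27*n - 18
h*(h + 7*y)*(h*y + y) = h^3*y + 7*h^2*y^2 + h^2*y + 7*h*y^2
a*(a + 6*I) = a^2 + 6*I*a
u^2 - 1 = (u - 1)*(u + 1)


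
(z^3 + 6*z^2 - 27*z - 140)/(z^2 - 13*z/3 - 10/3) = 3*(z^2 + 11*z + 28)/(3*z + 2)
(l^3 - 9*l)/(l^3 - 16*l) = (l^2 - 9)/(l^2 - 16)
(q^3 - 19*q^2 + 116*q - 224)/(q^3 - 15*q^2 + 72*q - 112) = (q - 8)/(q - 4)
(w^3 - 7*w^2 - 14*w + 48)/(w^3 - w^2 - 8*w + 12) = (w - 8)/(w - 2)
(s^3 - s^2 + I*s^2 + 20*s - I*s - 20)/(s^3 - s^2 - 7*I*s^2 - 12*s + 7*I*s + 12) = (s + 5*I)/(s - 3*I)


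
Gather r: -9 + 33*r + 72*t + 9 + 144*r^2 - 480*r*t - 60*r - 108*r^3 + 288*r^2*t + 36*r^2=-108*r^3 + r^2*(288*t + 180) + r*(-480*t - 27) + 72*t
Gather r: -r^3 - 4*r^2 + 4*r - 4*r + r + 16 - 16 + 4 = -r^3 - 4*r^2 + r + 4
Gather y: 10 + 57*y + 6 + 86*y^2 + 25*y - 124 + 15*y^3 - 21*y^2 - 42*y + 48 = 15*y^3 + 65*y^2 + 40*y - 60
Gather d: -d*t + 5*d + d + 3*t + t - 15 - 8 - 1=d*(6 - t) + 4*t - 24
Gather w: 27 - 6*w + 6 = 33 - 6*w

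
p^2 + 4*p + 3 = (p + 1)*(p + 3)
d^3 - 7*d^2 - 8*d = d*(d - 8)*(d + 1)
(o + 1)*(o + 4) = o^2 + 5*o + 4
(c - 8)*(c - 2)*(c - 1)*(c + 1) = c^4 - 10*c^3 + 15*c^2 + 10*c - 16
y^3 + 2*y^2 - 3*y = y*(y - 1)*(y + 3)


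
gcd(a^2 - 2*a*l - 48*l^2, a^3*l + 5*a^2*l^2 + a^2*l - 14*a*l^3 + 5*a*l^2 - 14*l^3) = 1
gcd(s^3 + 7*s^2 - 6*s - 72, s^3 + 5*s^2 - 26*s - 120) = s^2 + 10*s + 24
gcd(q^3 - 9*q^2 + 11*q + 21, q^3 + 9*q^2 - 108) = q - 3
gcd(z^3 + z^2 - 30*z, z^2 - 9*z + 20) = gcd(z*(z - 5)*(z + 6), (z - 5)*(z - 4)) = z - 5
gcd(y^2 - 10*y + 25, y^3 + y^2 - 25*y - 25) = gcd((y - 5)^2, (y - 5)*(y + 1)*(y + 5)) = y - 5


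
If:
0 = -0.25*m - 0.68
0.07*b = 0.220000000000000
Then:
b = 3.14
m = -2.72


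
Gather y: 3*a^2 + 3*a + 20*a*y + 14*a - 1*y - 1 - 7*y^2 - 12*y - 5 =3*a^2 + 17*a - 7*y^2 + y*(20*a - 13) - 6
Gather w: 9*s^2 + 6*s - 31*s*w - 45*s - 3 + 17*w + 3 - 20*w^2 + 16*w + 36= 9*s^2 - 39*s - 20*w^2 + w*(33 - 31*s) + 36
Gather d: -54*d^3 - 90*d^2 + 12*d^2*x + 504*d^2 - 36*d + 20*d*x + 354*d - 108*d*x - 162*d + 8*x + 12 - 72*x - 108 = -54*d^3 + d^2*(12*x + 414) + d*(156 - 88*x) - 64*x - 96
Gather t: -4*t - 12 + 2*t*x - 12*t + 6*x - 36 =t*(2*x - 16) + 6*x - 48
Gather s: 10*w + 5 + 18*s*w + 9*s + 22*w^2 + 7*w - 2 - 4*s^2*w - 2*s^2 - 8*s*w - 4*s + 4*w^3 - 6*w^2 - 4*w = s^2*(-4*w - 2) + s*(10*w + 5) + 4*w^3 + 16*w^2 + 13*w + 3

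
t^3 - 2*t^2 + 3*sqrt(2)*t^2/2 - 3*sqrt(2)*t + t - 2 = (t - 2)*(t + sqrt(2)/2)*(t + sqrt(2))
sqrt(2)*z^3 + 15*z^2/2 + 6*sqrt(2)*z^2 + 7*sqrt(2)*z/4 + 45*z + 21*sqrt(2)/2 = (z + 6)*(z + 7*sqrt(2)/2)*(sqrt(2)*z + 1/2)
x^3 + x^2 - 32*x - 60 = (x - 6)*(x + 2)*(x + 5)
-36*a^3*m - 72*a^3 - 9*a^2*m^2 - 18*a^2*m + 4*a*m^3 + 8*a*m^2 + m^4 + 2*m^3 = (-3*a + m)*(3*a + m)*(4*a + m)*(m + 2)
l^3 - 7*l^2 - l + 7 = (l - 7)*(l - 1)*(l + 1)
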